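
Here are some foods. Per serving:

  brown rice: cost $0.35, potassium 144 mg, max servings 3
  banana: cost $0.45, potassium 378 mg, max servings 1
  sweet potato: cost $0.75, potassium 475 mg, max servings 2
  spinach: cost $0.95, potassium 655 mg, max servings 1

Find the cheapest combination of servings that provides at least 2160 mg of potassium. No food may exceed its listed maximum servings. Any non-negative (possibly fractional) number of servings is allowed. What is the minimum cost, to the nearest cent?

Cost per mg of potassium: banana $0.0012, spinach $0.0015, sweet potato $0.0016, brown rice $0.0024.
Take 1 serving of banana: +378.0 mg potassium for $0.45 (total $0.45, still need 1782.0 mg).
Take 1 serving of spinach: +655.0 mg potassium for $0.95 (total $1.40, still need 1127.0 mg).
Take 2 servings of sweet potato: +950.0 mg potassium for $1.50 (total $2.90, still need 177.0 mg).
Take 1.229 servings of brown rice: +177.0 mg potassium for $0.43 (total $3.33, still need 0.0 mg).
Greedy by cheapest-per-mg is optimal for a single linear constraint, so the minimum cost is $3.33.

$3.33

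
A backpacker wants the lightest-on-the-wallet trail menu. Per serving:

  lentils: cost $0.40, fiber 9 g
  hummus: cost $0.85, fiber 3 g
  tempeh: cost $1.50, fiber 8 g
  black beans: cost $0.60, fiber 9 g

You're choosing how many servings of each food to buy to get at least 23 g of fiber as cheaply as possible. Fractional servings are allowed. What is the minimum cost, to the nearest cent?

Cost per g of fiber: lentils $0.0444, black beans $0.0667, tempeh $0.1875, hummus $0.2833.
With no serving limits, use only lentils: 23 g / 9 g = 2.556 servings × $0.40 = $1.02.

$1.02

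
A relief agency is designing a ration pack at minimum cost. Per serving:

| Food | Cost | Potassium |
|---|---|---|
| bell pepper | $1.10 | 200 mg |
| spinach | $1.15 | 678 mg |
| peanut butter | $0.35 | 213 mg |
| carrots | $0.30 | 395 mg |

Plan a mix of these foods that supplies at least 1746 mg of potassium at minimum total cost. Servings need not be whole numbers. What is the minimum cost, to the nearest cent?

Cost per mg of potassium: carrots $0.0008, peanut butter $0.0016, spinach $0.0017, bell pepper $0.0055.
With no serving limits, use only carrots: 1746 mg / 395 mg = 4.42 servings × $0.30 = $1.33.

$1.33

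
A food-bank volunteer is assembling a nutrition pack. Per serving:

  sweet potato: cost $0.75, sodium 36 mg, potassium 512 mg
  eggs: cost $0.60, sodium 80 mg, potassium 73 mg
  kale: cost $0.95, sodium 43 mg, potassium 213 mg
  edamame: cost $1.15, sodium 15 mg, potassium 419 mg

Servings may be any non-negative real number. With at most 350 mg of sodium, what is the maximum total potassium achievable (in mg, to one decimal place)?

Potassium per mg sodium: edamame 27.93, sweet potato 14.22, kale 4.953, eggs 0.9125.
With no serving limits, spend the whole sodium allowance on edamame: 350 mg / 15 mg × 419 mg = 9776.7 mg.

9776.7 mg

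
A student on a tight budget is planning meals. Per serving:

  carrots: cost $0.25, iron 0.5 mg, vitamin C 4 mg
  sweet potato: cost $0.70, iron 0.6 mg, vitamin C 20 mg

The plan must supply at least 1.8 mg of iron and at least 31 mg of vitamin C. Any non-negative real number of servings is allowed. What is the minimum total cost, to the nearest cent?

$1.34

This is a tiny linear program; its minimum lies at a vertex of the feasible set. List the vertices and price them.
carrots only: max(1.8/0.5, 31/4) = 7.75 servings → $1.94.
sweet potato only: max(1.8/0.6, 31/20) = 3 servings → $2.10.
carrots + sweet potato with both tight: 2.289 servings and 1.092 servings → $1.34.
Cheapest feasible corner: $1.34.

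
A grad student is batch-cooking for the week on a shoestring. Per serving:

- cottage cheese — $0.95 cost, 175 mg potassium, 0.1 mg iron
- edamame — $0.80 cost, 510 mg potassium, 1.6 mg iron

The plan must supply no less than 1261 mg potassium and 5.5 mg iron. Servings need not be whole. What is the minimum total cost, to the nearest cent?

$2.75

Two binding constraints pin down two serving amounts, so the optimal mix uses at most two foods. The candidates are each food alone (scaled to the tighter of potassium/iron) and each pair with both constraints tight.
cottage cheese only: max(1261/175, 5.5/0.1) = 55 servings → $52.25.
edamame only: max(1261/510, 5.5/1.6) = 3.438 servings → $2.75.
cottage cheese + edamame with both targets exact would need a negative amount; discard.
The minimum over all feasible corners is $2.75.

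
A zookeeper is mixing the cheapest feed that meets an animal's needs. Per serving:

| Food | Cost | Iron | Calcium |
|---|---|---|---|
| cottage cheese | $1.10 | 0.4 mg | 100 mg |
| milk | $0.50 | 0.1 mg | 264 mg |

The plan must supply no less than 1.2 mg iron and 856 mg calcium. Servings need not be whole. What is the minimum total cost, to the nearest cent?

$3.82

Minimising a linear cost over {iron ≥ 1.2, calcium ≥ 856, servings ≥ 0} — the optimum is at a vertex, using one or two foods.
cottage cheese only: max(1.2/0.4, 856/100) = 8.56 servings → $9.42.
milk only: max(1.2/0.1, 856/264) = 12 servings → $6.00.
cottage cheese + milk with both tight: 2.418 servings and 2.326 servings → $3.82.
The minimum over all feasible corners is $3.82.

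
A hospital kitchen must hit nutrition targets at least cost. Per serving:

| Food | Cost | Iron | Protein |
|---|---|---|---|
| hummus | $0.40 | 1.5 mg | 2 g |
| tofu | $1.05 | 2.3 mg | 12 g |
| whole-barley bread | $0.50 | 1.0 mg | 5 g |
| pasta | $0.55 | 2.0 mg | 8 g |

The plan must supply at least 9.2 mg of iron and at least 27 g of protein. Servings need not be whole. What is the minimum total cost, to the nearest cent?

This is a tiny linear program; its minimum lies at a vertex of the feasible set. List the vertices and price them.
hummus only: max(9.2/1.5, 27/2) = 13.5 servings → $5.40.
tofu only: max(9.2/2.3, 27/12) = 4 servings → $4.20.
whole-barley bread only: max(9.2/1.0, 27/5) = 9.2 servings → $4.60.
pasta only: max(9.2/2.0, 27/8) = 4.6 servings → $2.53.
hummus + tofu with both tight: 3.604 servings and 1.649 servings → $3.17.
hummus + whole-barley bread with both tight: 3.455 servings and 4.018 servings → $3.39.
hummus + pasta with both tight: 2.45 servings and 2.763 servings → $2.50.
tofu + whole-barley bread: intersection lies outside the first quadrant.
tofu + pasta: the both-tight solution has a negative serving — not a feasible corner.
whole-barley bread + pasta: the both-tight solution has a negative serving — not a feasible corner.
The minimum over all feasible corners is $2.50.

$2.50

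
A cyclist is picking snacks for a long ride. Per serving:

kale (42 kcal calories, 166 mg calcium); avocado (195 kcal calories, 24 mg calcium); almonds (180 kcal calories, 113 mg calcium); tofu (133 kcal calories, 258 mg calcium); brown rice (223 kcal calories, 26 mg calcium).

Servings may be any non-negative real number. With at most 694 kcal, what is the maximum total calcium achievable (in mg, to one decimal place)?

Calcium per kcal: kale 3.952, tofu 1.94, almonds 0.6278, avocado 0.1231, brown rice 0.1166.
With no serving limits, spend the whole calories allowance on kale: 694 kcal / 42 kcal × 166 mg = 2743.0 mg.

2743.0 mg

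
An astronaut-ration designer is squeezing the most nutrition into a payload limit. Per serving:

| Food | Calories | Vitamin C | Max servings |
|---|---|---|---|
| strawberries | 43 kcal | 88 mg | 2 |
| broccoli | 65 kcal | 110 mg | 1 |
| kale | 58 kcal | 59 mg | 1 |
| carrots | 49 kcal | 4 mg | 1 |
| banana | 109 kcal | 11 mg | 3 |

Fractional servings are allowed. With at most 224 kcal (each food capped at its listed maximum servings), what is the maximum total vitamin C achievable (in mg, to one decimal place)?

346.5 mg

Vitamin C per kcal: strawberries 2.047, broccoli 1.692, kale 1.017, banana 0.1009, carrots 0.08163.
Take 2 servings of strawberries: uses 86 kcal, +176.0 mg vitamin C (running total 176.0 mg).
Take 1 serving of broccoli: uses 65 kcal, +110.0 mg vitamin C (running total 286.0 mg).
Take 1 serving of kale: uses 58 kcal, +59.0 mg vitamin C (running total 345.0 mg).
Take 0.1376 servings of banana: uses 15 kcal, +1.5 mg vitamin C (running total 346.5 mg).
Greedy by best ratio exhausts the calories allowance optimally: 346.5 mg.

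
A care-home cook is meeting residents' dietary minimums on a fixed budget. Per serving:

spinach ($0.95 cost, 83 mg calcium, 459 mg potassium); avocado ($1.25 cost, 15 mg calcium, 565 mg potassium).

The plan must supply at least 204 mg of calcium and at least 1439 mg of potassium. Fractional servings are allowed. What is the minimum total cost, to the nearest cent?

A basic optimal solution has at most two foods positive. Try each food alone and each pair with both targets met exactly.
spinach only: max(204/83, 1439/459) = 3.135 servings → $2.98.
avocado only: max(204/15, 1439/565) = 13.6 servings → $17.00.
spinach + avocado with both tight: 2.341 servings and 0.6449 servings → $3.03.
The minimum over all feasible corners is $2.98.

$2.98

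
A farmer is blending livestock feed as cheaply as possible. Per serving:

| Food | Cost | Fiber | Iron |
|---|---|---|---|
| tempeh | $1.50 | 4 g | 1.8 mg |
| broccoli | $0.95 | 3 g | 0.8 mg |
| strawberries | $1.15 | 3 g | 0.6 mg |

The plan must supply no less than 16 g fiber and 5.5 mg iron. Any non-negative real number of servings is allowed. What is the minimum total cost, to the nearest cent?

tempeh only: max(16/4, 5.5/1.8) = 4 servings → $6.00.
broccoli only: max(16/3, 5.5/0.8) = 6.875 servings → $6.53.
strawberries only: max(16/3, 5.5/0.6) = 9.167 servings → $10.54.
tempeh + broccoli with both tight: 1.682 servings and 3.091 servings → $5.46.
tempeh + strawberries with both tight: 2.3 servings and 2.267 servings → $6.06.
broccoli + strawberries: the both-tight solution has a negative serving — not a feasible corner.
The minimum over all feasible corners is $5.46.

$5.46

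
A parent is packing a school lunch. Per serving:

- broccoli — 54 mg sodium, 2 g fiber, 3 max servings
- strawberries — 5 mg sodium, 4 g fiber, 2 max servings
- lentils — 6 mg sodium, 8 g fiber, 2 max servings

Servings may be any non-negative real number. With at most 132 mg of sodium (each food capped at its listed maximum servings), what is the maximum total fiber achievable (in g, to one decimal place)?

Fiber per mg sodium: lentils 1.333, strawberries 0.8, broccoli 0.03704.
Take 2 servings of lentils: uses 12 mg sodium, +16.0 g fiber (running total 16.0 g).
Take 2 servings of strawberries: uses 10 mg sodium, +8.0 g fiber (running total 24.0 g).
Take 2.037 servings of broccoli: uses 110 mg sodium, +4.1 g fiber (running total 28.1 g).
Filling greedily by fiber-per-mg sodium is optimal for one linear limit, giving 28.1 g.

28.1 g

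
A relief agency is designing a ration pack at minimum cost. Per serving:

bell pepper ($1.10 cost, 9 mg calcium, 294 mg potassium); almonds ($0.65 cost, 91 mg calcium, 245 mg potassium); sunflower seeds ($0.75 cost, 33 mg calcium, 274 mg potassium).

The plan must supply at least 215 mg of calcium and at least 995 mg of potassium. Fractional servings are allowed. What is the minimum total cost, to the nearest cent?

The cheapest plan sits at a corner of the feasible region — with two constraints it uses at most two foods.
bell pepper only: max(215/9, 995/294) = 23.89 servings → $26.28.
almonds only: max(215/91, 995/245) = 4.061 servings → $2.64.
sunflower seeds only: max(215/33, 995/274) = 6.515 servings → $4.89.
bell pepper + almonds with both tight: 1.543 servings and 2.21 servings → $3.13.
bell pepper + sunflower seeds: intersection lies outside the first quadrant.
almonds + sunflower seeds with both tight: 1.548 servings and 2.248 servings → $2.69.
Cheapest feasible corner: $2.64.

$2.64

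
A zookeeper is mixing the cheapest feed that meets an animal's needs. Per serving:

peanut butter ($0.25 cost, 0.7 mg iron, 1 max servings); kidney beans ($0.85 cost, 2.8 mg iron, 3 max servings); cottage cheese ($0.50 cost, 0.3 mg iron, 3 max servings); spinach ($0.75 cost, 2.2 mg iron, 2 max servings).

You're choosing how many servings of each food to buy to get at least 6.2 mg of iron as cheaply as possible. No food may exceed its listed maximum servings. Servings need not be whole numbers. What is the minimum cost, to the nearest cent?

Cost per mg of iron: kidney beans $0.3036, spinach $0.3409, peanut butter $0.3571, cottage cheese $1.6667.
Take 2.214 servings of kidney beans: +6.2 mg iron for $1.88 (total $1.88, still need 0.0 mg).
Greedy by cheapest-per-mg is optimal for a single linear constraint, so the minimum cost is $1.88.

$1.88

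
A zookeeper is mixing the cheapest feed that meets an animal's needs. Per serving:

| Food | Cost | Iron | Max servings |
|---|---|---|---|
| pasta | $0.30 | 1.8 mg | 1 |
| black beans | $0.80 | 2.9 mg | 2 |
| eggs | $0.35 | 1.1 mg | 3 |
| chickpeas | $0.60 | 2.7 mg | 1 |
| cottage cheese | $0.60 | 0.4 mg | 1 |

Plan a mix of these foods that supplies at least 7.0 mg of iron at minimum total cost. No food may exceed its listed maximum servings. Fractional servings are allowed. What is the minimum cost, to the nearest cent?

Cost per mg of iron: pasta $0.1667, chickpeas $0.2222, black beans $0.2759, eggs $0.3182, cottage cheese $1.5000.
Take 1 serving of pasta: +1.8 mg iron for $0.30 (total $0.30, still need 5.2 mg).
Take 1 serving of chickpeas: +2.7 mg iron for $0.60 (total $0.90, still need 2.5 mg).
Take 0.8621 servings of black beans: +2.5 mg iron for $0.69 (total $1.59, still need 0.0 mg).
Filling from the cheapest source first is optimal under one linear minimum: $1.59.

$1.59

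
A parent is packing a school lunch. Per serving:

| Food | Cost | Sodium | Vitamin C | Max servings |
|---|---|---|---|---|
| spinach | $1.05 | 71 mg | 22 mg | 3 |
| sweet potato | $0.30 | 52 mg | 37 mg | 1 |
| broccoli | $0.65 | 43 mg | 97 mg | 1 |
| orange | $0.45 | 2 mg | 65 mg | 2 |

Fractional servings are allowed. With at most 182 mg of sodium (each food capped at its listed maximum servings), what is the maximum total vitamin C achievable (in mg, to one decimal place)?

Vitamin C per mg sodium: orange 32.5, broccoli 2.256, sweet potato 0.7115, spinach 0.3099.
Take 2 servings of orange: uses 4 mg sodium, +130.0 mg vitamin C (running total 130.0 mg).
Take 1 serving of broccoli: uses 43 mg sodium, +97.0 mg vitamin C (running total 227.0 mg).
Take 1 serving of sweet potato: uses 52 mg sodium, +37.0 mg vitamin C (running total 264.0 mg).
Take 1.169 servings of spinach: uses 83 mg sodium, +25.7 mg vitamin C (running total 289.7 mg).
Filling greedily by vitamin C-per-mg sodium is optimal for one linear limit, giving 289.7 mg.

289.7 mg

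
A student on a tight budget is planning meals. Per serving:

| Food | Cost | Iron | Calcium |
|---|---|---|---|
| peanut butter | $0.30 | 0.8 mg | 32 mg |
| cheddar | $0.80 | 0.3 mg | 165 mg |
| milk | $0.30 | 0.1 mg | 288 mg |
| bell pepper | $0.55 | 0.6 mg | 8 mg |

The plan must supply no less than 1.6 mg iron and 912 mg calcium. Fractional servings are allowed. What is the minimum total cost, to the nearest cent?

With two linear requirements the optimum uses one or two foods; enumerate the corners.
peanut butter only: max(1.6/0.8, 912/32) = 28.5 servings → $8.55.
cheddar only: max(1.6/0.3, 912/165) = 5.527 servings → $4.42.
milk only: max(1.6/0.1, 912/288) = 16 servings → $4.80.
bell pepper only: max(1.6/0.6, 912/8) = 114 servings → $62.70.
peanut butter + cheddar: the both-tight solution has a negative serving — not a feasible corner.
peanut butter + milk with both tight: 1.627 servings and 2.986 servings → $1.38.
peanut butter + bell pepper with both targets exact would need a negative amount; discard.
cheddar + milk with both tight: 5.288 servings and 0.1373 servings → $4.27.
cheddar + bell pepper with both targets exact would need a negative amount; discard.
milk + bell pepper with both tight: 3.107 servings and 2.149 servings → $2.11.
Cheapest feasible corner: $1.38.

$1.38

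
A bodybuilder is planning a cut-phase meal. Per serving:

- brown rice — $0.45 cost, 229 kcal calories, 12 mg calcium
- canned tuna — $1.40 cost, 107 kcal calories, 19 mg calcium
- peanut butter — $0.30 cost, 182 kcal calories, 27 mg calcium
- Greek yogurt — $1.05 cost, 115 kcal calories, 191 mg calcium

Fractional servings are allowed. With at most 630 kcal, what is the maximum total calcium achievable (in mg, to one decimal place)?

Calcium per kcal: Greek yogurt 1.661, canned tuna 0.1776, peanut butter 0.1484, brown rice 0.0524.
With no serving limits, spend the whole calories allowance on Greek yogurt: 630 kcal / 115 kcal × 191 mg = 1046.3 mg.

1046.3 mg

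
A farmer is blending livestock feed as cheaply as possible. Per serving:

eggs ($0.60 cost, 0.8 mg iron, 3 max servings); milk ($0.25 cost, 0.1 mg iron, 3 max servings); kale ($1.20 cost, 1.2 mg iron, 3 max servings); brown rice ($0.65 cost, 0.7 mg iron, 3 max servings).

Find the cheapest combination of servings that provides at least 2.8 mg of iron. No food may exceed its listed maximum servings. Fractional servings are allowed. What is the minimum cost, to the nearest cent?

$2.17

Cost per mg of iron: eggs $0.7500, brown rice $0.9286, kale $1.0000, milk $2.5000.
Take 3 servings of eggs: +2.4 mg iron for $1.80 (total $1.80, still need 0.4 mg).
Take 0.5714 servings of brown rice: +0.4 mg iron for $0.37 (total $2.17, still need 0.0 mg).
Greedy by cheapest-per-mg is optimal for a single linear constraint, so the minimum cost is $2.17.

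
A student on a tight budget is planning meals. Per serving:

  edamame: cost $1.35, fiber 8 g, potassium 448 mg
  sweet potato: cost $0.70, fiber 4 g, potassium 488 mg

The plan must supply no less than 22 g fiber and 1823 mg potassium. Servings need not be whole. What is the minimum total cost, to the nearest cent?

Compare the cost at each extreme point of the feasible region.
edamame only: max(22/8, 1823/448) = 4.069 servings → $5.49.
sweet potato only: max(22/4, 1823/488) = 5.5 servings → $3.85.
edamame + sweet potato with both tight: 1.631 servings and 2.239 servings → $3.77.
Cheapest feasible corner: $3.77.

$3.77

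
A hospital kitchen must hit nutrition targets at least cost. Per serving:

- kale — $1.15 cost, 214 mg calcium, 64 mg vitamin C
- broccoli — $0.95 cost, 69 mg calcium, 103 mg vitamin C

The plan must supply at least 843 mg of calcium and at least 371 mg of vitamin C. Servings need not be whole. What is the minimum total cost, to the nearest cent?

$5.37

The cheapest plan sits at a corner of the feasible region — with two constraints it uses at most two foods.
kale only: max(843/214, 371/64) = 5.797 servings → $6.67.
broccoli only: max(843/69, 371/103) = 12.22 servings → $11.61.
kale + broccoli with both tight: 3.474 servings and 1.443 servings → $5.37.
So the least-cost plan costs $5.37.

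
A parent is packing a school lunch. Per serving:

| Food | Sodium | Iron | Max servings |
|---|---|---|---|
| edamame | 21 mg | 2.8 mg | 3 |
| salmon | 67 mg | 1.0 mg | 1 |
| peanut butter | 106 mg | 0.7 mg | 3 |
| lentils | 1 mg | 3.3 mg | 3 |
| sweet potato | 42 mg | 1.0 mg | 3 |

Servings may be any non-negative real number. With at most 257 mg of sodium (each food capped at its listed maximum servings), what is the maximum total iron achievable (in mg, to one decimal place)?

22.3 mg

Iron per mg sodium: lentils 3.3, edamame 0.1333, sweet potato 0.02381, salmon 0.01493, peanut butter 0.006604.
Take 3 servings of lentils: uses 3 mg sodium, +9.9 mg iron (running total 9.9 mg).
Take 3 servings of edamame: uses 63 mg sodium, +8.4 mg iron (running total 18.3 mg).
Take 3 servings of sweet potato: uses 126 mg sodium, +3.0 mg iron (running total 21.3 mg).
Take 0.9701 servings of salmon: uses 65 mg sodium, +1.0 mg iron (running total 22.3 mg).
Filling greedily by iron-per-mg sodium is optimal for one linear limit, giving 22.3 mg.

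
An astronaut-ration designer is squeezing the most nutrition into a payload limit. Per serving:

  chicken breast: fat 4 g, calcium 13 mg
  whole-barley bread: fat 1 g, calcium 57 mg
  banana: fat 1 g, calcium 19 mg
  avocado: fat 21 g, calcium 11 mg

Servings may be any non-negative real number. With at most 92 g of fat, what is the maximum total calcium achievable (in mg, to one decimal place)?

5244.0 mg

Calcium per g fat: whole-barley bread 57, banana 19, chicken breast 3.25, avocado 0.5238.
With no serving limits, spend the whole fat allowance on whole-barley bread: 92 g / 1 g × 57 mg = 5244.0 mg.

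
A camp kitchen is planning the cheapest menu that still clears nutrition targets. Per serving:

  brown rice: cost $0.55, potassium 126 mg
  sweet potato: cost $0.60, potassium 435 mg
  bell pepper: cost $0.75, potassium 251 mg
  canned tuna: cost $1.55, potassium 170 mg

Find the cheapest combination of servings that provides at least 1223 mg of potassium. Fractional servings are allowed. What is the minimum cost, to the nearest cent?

Cost per mg of potassium: sweet potato $0.0014, bell pepper $0.0030, brown rice $0.0044, canned tuna $0.0091.
With no serving limits, use only sweet potato: 1223 mg / 435 mg = 2.811 servings × $0.60 = $1.69.

$1.69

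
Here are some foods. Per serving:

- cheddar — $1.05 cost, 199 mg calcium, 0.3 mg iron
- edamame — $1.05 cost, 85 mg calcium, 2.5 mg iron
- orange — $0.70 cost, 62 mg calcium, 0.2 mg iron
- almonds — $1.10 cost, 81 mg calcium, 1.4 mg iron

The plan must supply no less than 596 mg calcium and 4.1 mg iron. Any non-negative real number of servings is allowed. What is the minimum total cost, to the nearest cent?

$3.96

An LP optimum is at a vertex; with two nutrient constraints at most two foods are used. Check each candidate.
cheddar only: max(596/199, 4.1/0.3) = 13.67 servings → $14.35.
edamame only: max(596/85, 4.1/2.5) = 7.012 servings → $7.36.
orange only: max(596/62, 4.1/0.2) = 20.5 servings → $14.35.
almonds only: max(596/81, 4.1/1.4) = 7.358 servings → $8.09.
cheddar + edamame with both tight: 2.418 servings and 1.35 servings → $3.96.
cheddar + orange with both targets exact would need a negative amount; discard.
cheddar + almonds with both tight: 1.975 servings and 2.505 servings → $4.83.
edamame + orange with both tight: 0.9783 servings and 8.272 servings → $6.82.
edamame + almonds: the both-tight solution has a negative serving — not a feasible corner.
orange + almonds with both tight: 7.115 servings and 1.912 servings → $7.08.
The minimum over all feasible corners is $3.96.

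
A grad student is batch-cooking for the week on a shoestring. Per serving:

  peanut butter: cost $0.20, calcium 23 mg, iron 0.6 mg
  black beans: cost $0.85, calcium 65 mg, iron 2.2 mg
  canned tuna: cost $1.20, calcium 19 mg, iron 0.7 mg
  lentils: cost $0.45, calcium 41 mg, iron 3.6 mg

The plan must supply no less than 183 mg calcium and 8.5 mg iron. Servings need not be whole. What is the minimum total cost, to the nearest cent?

For a min-cost LP with two ≥-constraints, a basic feasible solution has at most two positive variables.
peanut butter only: max(183/23, 8.5/0.6) = 14.17 servings → $2.83.
black beans only: max(183/65, 8.5/2.2) = 3.864 servings → $3.28.
canned tuna only: max(183/19, 8.5/0.7) = 12.14 servings → $14.57.
lentils only: max(183/41, 8.5/3.6) = 4.463 servings → $2.01.
peanut butter + black beans: intersection lies outside the first quadrant.
peanut butter + canned tuna with both targets exact would need a negative amount; discard.
peanut butter + lentils with both tight: 5.332 servings and 1.473 servings → $1.73.
black beans + canned tuna: the both-tight solution has a negative serving — not a feasible corner.
black beans + lentils with both tight: 2.158 servings and 1.042 servings → $2.30.
canned tuna + lentils with both tight: 7.816 servings and 0.8413 servings → $9.76.
The minimum over all feasible corners is $1.73.

$1.73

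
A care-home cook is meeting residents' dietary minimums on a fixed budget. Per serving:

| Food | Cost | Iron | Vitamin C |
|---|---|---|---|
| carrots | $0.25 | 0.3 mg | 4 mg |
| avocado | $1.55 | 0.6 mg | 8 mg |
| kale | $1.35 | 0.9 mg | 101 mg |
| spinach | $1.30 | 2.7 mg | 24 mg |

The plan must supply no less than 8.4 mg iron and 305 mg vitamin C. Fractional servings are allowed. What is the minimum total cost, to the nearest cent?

The cheapest plan sits at a corner of the feasible region — with two constraints it uses at most two foods.
carrots only: max(8.4/0.3, 305/4) = 76.25 servings → $19.06.
avocado only: max(8.4/0.6, 305/8) = 38.12 servings → $59.09.
kale only: max(8.4/0.9, 305/101) = 9.333 servings → $12.60.
spinach only: max(8.4/2.7, 305/24) = 12.71 servings → $16.52.
carrots + avocado (both tight): parallel constraints — no distinct corner.
carrots + kale with both tight: 21.49 servings and 2.169 servings → $8.30.
carrots + spinach: the both-tight solution has a negative serving — not a feasible corner.
avocado + kale with both tight: 10.75 servings and 2.169 servings → $19.59.
avocado + spinach with both targets exact would need a negative amount; discard.
kale + spinach with both tight: 2.477 servings and 2.286 servings → $6.31.
So the least-cost plan costs $6.31.

$6.31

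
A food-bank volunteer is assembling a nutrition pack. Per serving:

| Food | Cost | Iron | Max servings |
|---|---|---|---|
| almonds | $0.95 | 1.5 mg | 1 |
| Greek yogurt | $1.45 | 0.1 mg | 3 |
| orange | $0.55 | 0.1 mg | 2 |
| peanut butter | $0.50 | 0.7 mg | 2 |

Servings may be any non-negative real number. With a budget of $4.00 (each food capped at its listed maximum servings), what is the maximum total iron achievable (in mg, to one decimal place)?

Iron per dollar: almonds 1.579, peanut butter 1.4, orange 0.1818, Greek yogurt 0.06897.
Take 1 serving of almonds: spends $0.95, +1.5 mg iron (running total 1.5 mg).
Take 2 servings of peanut butter: spends $1.00, +1.4 mg iron (running total 2.9 mg).
Take 2 servings of orange: spends $1.10, +0.2 mg iron (running total 3.1 mg).
Take 0.6552 servings of Greek yogurt: spends $0.95, +0.1 mg iron (running total 3.2 mg).
Greedy by best ratio exhausts the cost allowance optimally: 3.2 mg.

3.2 mg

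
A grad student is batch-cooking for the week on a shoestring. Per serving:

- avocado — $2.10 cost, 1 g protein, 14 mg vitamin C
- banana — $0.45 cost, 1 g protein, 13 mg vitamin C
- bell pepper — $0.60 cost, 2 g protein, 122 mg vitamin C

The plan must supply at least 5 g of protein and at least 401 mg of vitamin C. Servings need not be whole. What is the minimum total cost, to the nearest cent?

Compare the cost at each extreme point of the feasible region.
avocado only: max(5/1, 401/14) = 28.64 servings → $60.15.
banana only: max(5/1, 401/13) = 30.85 servings → $13.88.
bell pepper only: max(5/2, 401/122) = 3.287 servings → $1.97.
avocado + banana: the both-tight solution has a negative serving — not a feasible corner.
avocado + bell pepper: the both-tight solution has a negative serving — not a feasible corner.
banana + bell pepper: the both-tight solution has a negative serving — not a feasible corner.
The minimum over all feasible corners is $1.97.

$1.97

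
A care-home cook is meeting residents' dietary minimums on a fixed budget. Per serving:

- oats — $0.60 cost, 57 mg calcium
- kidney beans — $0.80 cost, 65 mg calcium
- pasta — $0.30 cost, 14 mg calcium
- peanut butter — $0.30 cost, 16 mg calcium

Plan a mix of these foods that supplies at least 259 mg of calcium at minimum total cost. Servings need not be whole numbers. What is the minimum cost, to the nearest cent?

Cost per mg of calcium: oats $0.0105, kidney beans $0.0123, peanut butter $0.0187, pasta $0.0214.
With no serving limits, use only oats: 259 mg / 57 mg = 4.544 servings × $0.60 = $2.73.

$2.73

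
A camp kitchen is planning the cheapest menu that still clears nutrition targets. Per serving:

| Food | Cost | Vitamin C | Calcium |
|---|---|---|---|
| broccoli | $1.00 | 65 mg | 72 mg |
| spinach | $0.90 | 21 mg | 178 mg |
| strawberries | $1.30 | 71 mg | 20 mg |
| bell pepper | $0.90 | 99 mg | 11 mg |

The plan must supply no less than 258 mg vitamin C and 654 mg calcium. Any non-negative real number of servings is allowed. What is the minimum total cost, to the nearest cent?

$4.87

The cheapest plan sits at a corner of the feasible region — with two constraints it uses at most two foods.
broccoli only: max(258/65, 654/72) = 9.083 servings → $9.08.
spinach only: max(258/21, 654/178) = 12.29 servings → $11.06.
strawberries only: max(258/71, 654/20) = 32.7 servings → $42.51.
bell pepper only: max(258/99, 654/11) = 59.45 servings → $53.51.
broccoli + spinach with both tight: 3.2 servings and 2.38 servings → $5.34.
broccoli + strawberries: the both-tight solution has a negative serving — not a feasible corner.
broccoli + bell pepper with both targets exact would need a negative amount; discard.
spinach + strawberries with both tight: 3.378 servings and 2.635 servings → $6.47.
spinach + bell pepper with both tight: 3.56 servings and 1.851 servings → $4.87.
strawberries + bell pepper: the both-tight solution has a negative serving — not a feasible corner.
The minimum over all feasible corners is $4.87.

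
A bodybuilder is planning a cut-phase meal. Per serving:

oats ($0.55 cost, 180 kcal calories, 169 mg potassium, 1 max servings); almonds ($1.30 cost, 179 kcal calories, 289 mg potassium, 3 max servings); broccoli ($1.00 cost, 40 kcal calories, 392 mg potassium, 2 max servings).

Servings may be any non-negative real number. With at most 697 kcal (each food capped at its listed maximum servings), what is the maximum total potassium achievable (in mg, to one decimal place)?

Potassium per kcal: broccoli 9.8, almonds 1.615, oats 0.9389.
Take 2 servings of broccoli: uses 80 kcal, +784.0 mg potassium (running total 784.0 mg).
Take 3 servings of almonds: uses 537 kcal, +867.0 mg potassium (running total 1651.0 mg).
Take 0.4444 servings of oats: uses 80 kcal, +75.1 mg potassium (running total 1726.1 mg).
Greedy by best ratio exhausts the calories allowance optimally: 1726.1 mg.

1726.1 mg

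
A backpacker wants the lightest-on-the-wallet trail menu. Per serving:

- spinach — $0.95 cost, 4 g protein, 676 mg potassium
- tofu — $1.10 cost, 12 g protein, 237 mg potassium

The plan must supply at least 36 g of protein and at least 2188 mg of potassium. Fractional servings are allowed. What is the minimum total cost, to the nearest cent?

The cheapest plan sits at a corner of the feasible region — with two constraints it uses at most two foods.
spinach only: max(36/4, 2188/676) = 9 servings → $8.55.
tofu only: max(36/12, 2188/237) = 9.232 servings → $10.16.
spinach + tofu with both tight: 2.474 servings and 2.175 servings → $4.74.
Cheapest feasible corner: $4.74.

$4.74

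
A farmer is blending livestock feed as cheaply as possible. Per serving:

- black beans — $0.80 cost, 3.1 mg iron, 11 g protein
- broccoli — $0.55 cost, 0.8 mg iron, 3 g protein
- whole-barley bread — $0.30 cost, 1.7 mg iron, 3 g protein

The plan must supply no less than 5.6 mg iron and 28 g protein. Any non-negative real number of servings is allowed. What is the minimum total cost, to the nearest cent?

Minimising a linear cost over {iron ≥ 5.6, protein ≥ 28, servings ≥ 0} — the optimum is at a vertex, using one or two foods.
black beans only: max(5.6/3.1, 28/11) = 2.545 servings → $2.04.
broccoli only: max(5.6/0.8, 28/3) = 9.333 servings → $5.13.
whole-barley bread only: max(5.6/1.7, 28/3) = 9.333 servings → $2.80.
black beans + broccoli: the both-tight solution has a negative serving — not a feasible corner.
black beans + whole-barley bread with both targets exact would need a negative amount; discard.
broccoli + whole-barley bread: the both-tight solution has a negative serving — not a feasible corner.
Cheapest feasible corner: $2.04.

$2.04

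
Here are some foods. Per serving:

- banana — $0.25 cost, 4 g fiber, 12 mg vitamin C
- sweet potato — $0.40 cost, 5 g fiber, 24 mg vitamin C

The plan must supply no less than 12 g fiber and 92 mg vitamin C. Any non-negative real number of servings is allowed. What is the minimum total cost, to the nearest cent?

$1.53

An LP optimum is at a vertex; with two nutrient constraints at most two foods are used. Check each candidate.
banana only: max(12/4, 92/12) = 7.667 servings → $1.92.
sweet potato only: max(12/5, 92/24) = 3.833 servings → $1.53.
banana + sweet potato: the both-tight solution has a negative serving — not a feasible corner.
Cheapest feasible corner: $1.53.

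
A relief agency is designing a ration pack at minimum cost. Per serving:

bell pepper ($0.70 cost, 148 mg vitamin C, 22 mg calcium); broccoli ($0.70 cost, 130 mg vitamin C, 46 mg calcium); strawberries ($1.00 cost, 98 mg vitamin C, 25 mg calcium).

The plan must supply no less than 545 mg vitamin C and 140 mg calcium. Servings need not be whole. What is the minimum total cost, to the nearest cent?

Minimising a linear cost over {vitamin C ≥ 545, calcium ≥ 140, servings ≥ 0} — the optimum is at a vertex, using one or two foods.
bell pepper only: max(545/148, 140/22) = 6.364 servings → $4.45.
broccoli only: max(545/130, 140/46) = 4.192 servings → $2.93.
strawberries only: max(545/98, 140/25) = 5.6 servings → $5.60.
bell pepper + broccoli with both tight: 1.74 servings and 2.211 servings → $2.77.
bell pepper + strawberries: the both-tight solution has a negative serving — not a feasible corner.
broccoli + strawberries with both tight: 0.07552 servings and 5.461 servings → $5.51.
Cheapest feasible corner: $2.77.

$2.77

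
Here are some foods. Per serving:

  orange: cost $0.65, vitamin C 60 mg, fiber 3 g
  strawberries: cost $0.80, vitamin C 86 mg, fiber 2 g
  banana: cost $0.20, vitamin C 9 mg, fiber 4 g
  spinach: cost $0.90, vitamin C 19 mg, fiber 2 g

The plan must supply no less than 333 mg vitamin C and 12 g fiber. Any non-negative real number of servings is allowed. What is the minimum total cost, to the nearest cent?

At the optimum either one food covers both requirements or two foods hit both targets exactly; no other combination can be cheaper.
orange only: max(333/60, 12/3) = 5.55 servings → $3.61.
strawberries only: max(333/86, 12/2) = 6 servings → $4.80.
banana only: max(333/9, 12/4) = 37 servings → $7.40.
spinach only: max(333/19, 12/2) = 17.53 servings → $15.77.
orange + strawberries with both tight: 2.652 servings and 2.022 servings → $3.34.
orange + banana: intersection lies outside the first quadrant.
orange + spinach with both targets exact would need a negative amount; discard.
strawberries + banana with both tight: 3.755 servings and 1.123 servings → $3.23.
strawberries + spinach with both tight: 3.269 servings and 2.731 servings → $5.07.
banana + spinach with both targets exact would need a negative amount; discard.
The minimum over all feasible corners is $3.23.

$3.23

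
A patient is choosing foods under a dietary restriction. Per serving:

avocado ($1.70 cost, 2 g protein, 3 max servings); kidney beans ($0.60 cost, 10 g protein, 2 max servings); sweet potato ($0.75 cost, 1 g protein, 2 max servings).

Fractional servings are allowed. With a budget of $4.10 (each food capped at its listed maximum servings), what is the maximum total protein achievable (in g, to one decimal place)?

Protein per dollar: kidney beans 16.67, sweet potato 1.333, avocado 1.176.
Take 2 servings of kidney beans: spends $1.20, +20.0 g protein (running total 20.0 g).
Take 2 servings of sweet potato: spends $1.50, +2.0 g protein (running total 22.0 g).
Take 0.8235 servings of avocado: spends $1.40, +1.6 g protein (running total 23.6 g).
Greedy by best ratio exhausts the cost allowance optimally: 23.6 g.

23.6 g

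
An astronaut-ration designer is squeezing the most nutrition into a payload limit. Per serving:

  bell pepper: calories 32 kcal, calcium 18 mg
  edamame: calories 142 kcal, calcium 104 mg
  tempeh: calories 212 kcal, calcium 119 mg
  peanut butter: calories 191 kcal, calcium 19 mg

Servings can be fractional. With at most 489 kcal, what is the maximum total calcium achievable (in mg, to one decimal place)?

358.1 mg

Calcium per kcal: edamame 0.7324, bell pepper 0.5625, tempeh 0.5613, peanut butter 0.09948.
With no serving limits, spend the whole calories allowance on edamame: 489 kcal / 142 kcal × 104 mg = 358.1 mg.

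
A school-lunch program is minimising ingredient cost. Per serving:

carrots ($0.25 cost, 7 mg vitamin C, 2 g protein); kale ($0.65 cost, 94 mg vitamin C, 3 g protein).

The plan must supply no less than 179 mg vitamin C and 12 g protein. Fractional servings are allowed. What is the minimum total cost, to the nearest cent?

Compare the cost at each extreme point of the feasible region.
carrots only: max(179/7, 12/2) = 25.57 servings → $6.39.
kale only: max(179/94, 12/3) = 4 servings → $2.60.
carrots + kale with both tight: 3.539 servings and 1.641 servings → $1.95.
Cheapest feasible corner: $1.95.

$1.95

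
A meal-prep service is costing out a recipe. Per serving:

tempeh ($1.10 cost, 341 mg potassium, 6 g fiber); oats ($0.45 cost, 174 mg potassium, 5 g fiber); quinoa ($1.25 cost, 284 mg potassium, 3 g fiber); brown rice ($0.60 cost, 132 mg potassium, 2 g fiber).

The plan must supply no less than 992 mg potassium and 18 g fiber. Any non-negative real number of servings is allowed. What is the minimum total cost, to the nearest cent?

$2.57

tempeh only: max(992/341, 18/6) = 3 servings → $3.30.
oats only: max(992/174, 18/5) = 5.701 servings → $2.57.
quinoa only: max(992/284, 18/3) = 6 servings → $7.50.
brown rice only: max(992/132, 18/2) = 9 servings → $5.40.
tempeh + oats with both tight: 2.766 servings and 0.2814 servings → $3.17.
tempeh + quinoa: intersection lies outside the first quadrant.
tempeh + brown rice: intersection lies outside the first quadrant.
oats + quinoa with both tight: 2.379 servings and 2.036 servings → $3.61.
oats + brown rice with both tight: 1.256 servings and 5.859 servings → $4.08.
quinoa + brown rice with both targets exact would need a negative amount; discard.
The minimum over all feasible corners is $2.57.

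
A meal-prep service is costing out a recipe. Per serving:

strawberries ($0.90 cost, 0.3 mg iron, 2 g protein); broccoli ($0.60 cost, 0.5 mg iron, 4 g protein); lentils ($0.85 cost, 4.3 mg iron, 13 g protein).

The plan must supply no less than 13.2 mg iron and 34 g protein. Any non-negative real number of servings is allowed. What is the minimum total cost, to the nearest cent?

Minimising a linear cost over {iron ≥ 13.2, protein ≥ 34, servings ≥ 0} — the optimum is at a vertex, using one or two foods.
strawberries only: max(13.2/0.3, 34/2) = 44 servings → $39.60.
broccoli only: max(13.2/0.5, 34/4) = 26.4 servings → $15.84.
lentils only: max(13.2/4.3, 34/13) = 3.07 servings → $2.61.
strawberries + broccoli with both targets exact would need a negative amount; discard.
strawberries + lentils: intersection lies outside the first quadrant.
broccoli + lentils: the both-tight solution has a negative serving — not a feasible corner.
The minimum over all feasible corners is $2.61.

$2.61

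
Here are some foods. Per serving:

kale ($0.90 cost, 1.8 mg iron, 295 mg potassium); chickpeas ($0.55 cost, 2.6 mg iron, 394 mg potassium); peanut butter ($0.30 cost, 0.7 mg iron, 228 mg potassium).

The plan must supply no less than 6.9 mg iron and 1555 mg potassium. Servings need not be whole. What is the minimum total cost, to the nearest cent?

$2.09

Check every corner: each single food scaled to meet both minima, and each pair solved so both constraints bind.
kale only: max(6.9/1.8, 1555/295) = 5.271 servings → $4.74.
chickpeas only: max(6.9/2.6, 1555/394) = 3.947 servings → $2.17.
peanut butter only: max(6.9/0.7, 1555/228) = 9.857 servings → $2.96.
kale + chickpeas: the both-tight solution has a negative serving — not a feasible corner.
kale + peanut butter with both tight: 2.377 servings and 3.744 servings → $3.26.
chickpeas + peanut butter with both tight: 1.529 servings and 4.178 servings → $2.09.
The minimum over all feasible corners is $2.09.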